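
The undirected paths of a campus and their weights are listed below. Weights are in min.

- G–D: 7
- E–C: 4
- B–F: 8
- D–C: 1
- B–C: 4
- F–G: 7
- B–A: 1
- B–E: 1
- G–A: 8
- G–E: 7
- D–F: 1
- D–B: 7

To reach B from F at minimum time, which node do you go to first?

Compare a few routes:
F - D - C - B: 1+1+4 = 6
F - D - C - E - B: 1+1+4+1 = 7
F - D - B: 1+7 = 8
The minimum is 6 min via F - D - C - B.
So from F the first move is to D.

D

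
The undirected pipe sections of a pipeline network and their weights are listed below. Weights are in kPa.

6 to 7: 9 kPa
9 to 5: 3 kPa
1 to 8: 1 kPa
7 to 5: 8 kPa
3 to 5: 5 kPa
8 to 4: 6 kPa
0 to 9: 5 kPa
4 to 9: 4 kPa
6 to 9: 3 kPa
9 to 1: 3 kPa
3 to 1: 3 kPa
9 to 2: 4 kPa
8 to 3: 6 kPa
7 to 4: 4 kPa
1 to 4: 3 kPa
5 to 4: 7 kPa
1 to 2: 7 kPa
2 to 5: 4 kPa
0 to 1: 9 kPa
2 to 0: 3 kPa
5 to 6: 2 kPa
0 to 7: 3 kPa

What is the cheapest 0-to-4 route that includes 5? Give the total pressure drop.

Shortest 0→5: 0–2–5 = 7
Shortest 5→4: 5–4 = 7
Total via 5: 7 + 7 = 14 kPa.

14 kPa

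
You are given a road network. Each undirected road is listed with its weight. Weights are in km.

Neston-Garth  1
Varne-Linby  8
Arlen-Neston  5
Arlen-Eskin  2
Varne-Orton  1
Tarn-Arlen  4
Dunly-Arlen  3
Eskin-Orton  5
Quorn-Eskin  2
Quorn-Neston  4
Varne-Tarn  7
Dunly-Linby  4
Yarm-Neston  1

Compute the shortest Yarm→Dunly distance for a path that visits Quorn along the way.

Shortest Yarm→Quorn: Yarm → Neston → Quorn = 5
Shortest Quorn→Dunly: Quorn → Eskin → Arlen → Dunly = 7
Total via Quorn: 5 + 7 = 12 km.

12 km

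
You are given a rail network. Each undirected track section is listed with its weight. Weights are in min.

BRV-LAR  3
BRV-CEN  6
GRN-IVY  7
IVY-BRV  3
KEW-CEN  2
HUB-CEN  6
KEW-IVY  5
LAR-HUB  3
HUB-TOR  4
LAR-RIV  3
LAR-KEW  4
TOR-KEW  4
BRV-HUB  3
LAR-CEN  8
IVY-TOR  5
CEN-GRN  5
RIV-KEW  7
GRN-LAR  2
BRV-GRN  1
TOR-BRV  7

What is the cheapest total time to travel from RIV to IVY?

9 min

Compare a few routes:
RIV → LAR → BRV → IVY: 3+3+3 = 9
RIV → LAR → HUB → BRV → IVY: 3+3+3+3 = 12
RIV → LAR → GRN → IVY: 3+2+7 = 12
The minimum is 9 min via RIV → LAR → BRV → IVY.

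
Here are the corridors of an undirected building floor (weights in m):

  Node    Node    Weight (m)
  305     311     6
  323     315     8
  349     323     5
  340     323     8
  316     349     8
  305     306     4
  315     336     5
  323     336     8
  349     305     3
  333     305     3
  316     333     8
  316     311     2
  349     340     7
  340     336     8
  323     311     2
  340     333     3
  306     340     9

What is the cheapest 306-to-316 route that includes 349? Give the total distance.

Shortest 306→349: 306 → 305 → 349 = 7
Best 349 to 316: 349 → 316 costing 8
Total via 349: 7 + 8 = 15 m.

15 m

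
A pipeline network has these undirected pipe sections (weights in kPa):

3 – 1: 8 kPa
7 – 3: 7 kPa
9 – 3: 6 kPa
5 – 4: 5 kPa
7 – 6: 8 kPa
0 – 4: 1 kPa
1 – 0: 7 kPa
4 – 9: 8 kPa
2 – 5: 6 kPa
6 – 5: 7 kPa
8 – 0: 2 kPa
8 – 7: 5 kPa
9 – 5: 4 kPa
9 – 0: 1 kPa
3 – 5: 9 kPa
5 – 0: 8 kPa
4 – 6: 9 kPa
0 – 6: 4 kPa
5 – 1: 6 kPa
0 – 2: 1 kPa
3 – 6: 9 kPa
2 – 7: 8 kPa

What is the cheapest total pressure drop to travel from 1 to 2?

Enumerating some paths:
1 → 5 → 9 → 0 → 2: 6+4+1+1 = 12
1 → 0 → 2: 7+1 = 8
The minimum is 8 kPa via 1 → 0 → 2.

8 kPa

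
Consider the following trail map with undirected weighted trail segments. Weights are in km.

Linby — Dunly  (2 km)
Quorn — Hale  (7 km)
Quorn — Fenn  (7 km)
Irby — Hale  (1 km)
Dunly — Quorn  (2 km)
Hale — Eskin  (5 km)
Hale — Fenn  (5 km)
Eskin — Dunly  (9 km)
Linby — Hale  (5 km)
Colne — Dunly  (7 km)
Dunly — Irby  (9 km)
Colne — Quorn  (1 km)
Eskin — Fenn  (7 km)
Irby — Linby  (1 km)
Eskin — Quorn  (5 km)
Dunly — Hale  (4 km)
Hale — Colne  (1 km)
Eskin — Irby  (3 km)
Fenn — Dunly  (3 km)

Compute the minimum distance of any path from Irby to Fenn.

Shortest distances from Irby:
Irby: 0
Hale: 1  (via Irby)
Linby: 1  (via Irby)
Colne: 2  (via Hale)
Dunly: 3  (via Linby)
Quorn: 3  (via Colne)
Eskin: 3  (via Irby)
Fenn: 6  (via Hale)
Shortest route: Irby → Hale → Fenn = 6 km.

6 km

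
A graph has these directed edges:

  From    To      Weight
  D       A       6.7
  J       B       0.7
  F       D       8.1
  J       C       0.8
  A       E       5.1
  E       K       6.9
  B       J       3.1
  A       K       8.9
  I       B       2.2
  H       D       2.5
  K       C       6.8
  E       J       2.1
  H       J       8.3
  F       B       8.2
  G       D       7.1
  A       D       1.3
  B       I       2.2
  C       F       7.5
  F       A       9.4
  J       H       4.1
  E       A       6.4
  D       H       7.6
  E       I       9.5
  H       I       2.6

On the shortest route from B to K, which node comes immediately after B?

J

Enumerating some paths:
B - J - H - D - A - E - K: 3.1+4.1+2.5+6.7+5.1+6.9 = 28.4
B - J - H - D - A - K: 3.1+4.1+2.5+6.7+8.9 = 25.3
Cheapest is B - J - H - D - A - K at 25.3.
So from B the first move is to J.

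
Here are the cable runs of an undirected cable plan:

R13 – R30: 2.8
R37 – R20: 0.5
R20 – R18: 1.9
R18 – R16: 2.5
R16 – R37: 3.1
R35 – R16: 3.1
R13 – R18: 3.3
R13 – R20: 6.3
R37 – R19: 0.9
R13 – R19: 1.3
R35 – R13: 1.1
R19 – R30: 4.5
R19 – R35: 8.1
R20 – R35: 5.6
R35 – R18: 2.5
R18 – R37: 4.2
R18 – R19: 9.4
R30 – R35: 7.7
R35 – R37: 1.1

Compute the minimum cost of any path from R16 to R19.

Candidate routes:
R16 - R18 - R20 - R37 - R19: 2.5+1.9+0.5+0.9 = 5.8
R16 - R35 - R13 - R19: 3.1+1.1+1.3 = 5.5
R16 - R35 - R37 - R19: 3.1+1.1+0.9 = 5.1
R16 - R37 - R19: 3.1+0.9 = 4
Cheapest is R16 - R37 - R19 at 4.

4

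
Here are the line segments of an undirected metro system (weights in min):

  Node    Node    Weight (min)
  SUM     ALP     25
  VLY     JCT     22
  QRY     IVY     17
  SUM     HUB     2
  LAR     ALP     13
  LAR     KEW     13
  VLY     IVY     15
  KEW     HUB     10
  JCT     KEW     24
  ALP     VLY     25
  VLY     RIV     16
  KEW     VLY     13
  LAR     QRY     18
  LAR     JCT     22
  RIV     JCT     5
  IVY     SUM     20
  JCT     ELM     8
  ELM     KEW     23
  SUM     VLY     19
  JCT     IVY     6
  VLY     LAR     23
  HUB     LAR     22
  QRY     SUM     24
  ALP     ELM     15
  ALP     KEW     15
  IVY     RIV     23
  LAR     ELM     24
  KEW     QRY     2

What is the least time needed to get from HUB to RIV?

Settle nodes by increasing distance from HUB:
HUB: 0
SUM: 2  (via HUB)
KEW: 10  (via HUB)
QRY: 12  (via KEW)
VLY: 21  (via SUM)
LAR: 22  (via HUB)
IVY: 22  (via SUM)
ALP: 25  (via KEW)
JCT: 28  (via IVY)
RIV: 33  (via JCT)
Shortest route: HUB → SUM → IVY → JCT → RIV = 33 min.

33 min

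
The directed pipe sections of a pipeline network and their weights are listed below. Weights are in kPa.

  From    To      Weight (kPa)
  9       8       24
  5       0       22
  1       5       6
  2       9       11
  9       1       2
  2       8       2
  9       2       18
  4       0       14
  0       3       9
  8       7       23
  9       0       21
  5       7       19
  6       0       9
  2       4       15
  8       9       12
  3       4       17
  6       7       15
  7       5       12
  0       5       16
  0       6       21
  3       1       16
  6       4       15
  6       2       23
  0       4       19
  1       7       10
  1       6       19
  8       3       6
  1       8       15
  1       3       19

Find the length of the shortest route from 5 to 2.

Running Dijkstra from 5:
5: 0
7: 19  (via 5)
0: 22  (via 5)
3: 31  (via 0)
4: 41  (via 0)
6: 43  (via 0)
1: 47  (via 3)
8: 62  (via 1)
2: 66  (via 6)
Shortest route: 5–0–6–2 = 66 kPa.

66 kPa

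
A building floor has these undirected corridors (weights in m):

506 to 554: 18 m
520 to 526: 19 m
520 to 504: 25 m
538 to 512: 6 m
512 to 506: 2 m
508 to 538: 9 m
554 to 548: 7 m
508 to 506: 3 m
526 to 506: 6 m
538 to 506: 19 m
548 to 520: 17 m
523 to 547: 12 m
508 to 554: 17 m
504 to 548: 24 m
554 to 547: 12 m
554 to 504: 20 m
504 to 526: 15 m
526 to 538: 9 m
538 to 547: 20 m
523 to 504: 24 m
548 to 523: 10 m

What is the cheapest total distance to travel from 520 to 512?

Enumerating some paths:
520–526–538–512: 19+9+6 = 34
520–526–506–512: 19+6+2 = 27
520–526–538–508–506–512: 19+9+9+3+2 = 42
520–526–506–508–538–512: 19+6+3+9+6 = 43
Cheapest is 520–526–506–512 at 27 m.

27 m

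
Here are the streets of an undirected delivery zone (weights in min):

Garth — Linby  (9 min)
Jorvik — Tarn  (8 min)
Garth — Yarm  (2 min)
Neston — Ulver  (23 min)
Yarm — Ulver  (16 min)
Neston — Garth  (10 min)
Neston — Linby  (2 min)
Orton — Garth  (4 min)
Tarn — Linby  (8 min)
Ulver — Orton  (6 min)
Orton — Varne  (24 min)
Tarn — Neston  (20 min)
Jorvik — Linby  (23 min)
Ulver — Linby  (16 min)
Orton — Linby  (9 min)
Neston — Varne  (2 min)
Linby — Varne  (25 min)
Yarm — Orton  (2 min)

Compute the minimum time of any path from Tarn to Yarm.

19 min

Candidate routes:
Tarn → Linby → Orton → Yarm: 8+9+2 = 19
Tarn → Linby → Neston → Garth → Yarm: 8+2+10+2 = 22
The minimum is 19 min via Tarn → Linby → Orton → Yarm.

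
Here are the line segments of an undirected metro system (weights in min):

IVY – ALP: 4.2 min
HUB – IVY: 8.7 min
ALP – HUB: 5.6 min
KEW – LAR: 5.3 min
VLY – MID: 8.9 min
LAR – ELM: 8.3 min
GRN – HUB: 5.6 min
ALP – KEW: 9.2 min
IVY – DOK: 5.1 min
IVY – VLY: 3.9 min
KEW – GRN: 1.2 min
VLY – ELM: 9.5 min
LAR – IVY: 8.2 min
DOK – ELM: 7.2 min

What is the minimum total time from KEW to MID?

Enumerating some paths:
KEW–LAR–IVY–VLY–MID: 5.3+8.2+3.9+8.9 = 26.3
KEW–GRN–HUB–IVY–VLY–MID: 1.2+5.6+8.7+3.9+8.9 = 28.3
KEW–ALP–IVY–VLY–MID: 9.2+4.2+3.9+8.9 = 26.2
Cheapest is KEW–ALP–IVY–VLY–MID at 26.2 min.

26.2 min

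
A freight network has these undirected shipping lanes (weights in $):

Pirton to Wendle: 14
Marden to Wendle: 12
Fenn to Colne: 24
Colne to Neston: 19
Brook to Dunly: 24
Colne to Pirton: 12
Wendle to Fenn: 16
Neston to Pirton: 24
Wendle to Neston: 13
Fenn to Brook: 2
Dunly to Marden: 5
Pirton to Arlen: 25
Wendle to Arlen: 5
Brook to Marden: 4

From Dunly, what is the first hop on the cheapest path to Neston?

Enumerating some paths:
Dunly–Marden–Wendle–Neston: 5+12+13 = 30
Dunly–Marden–Brook–Fenn–Wendle–Neston: 5+4+2+16+13 = 40
The minimum is $30 via Dunly–Marden–Wendle–Neston.
So from Dunly the first move is to Marden.

Marden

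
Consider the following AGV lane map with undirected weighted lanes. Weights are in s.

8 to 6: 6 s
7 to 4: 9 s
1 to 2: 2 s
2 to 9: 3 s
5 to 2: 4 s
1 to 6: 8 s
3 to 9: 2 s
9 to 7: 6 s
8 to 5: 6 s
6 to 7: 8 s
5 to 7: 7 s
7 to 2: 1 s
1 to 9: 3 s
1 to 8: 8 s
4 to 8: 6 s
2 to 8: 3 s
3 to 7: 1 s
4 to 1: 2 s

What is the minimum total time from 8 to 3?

Enumerating some paths:
8 → 2 → 1 → 9 → 3: 3+2+3+2 = 10
8 → 2 → 7 → 3: 3+1+1 = 5
8 → 2 → 9 → 3: 3+3+2 = 8
Cheapest is 8 → 2 → 7 → 3 at 5 s.

5 s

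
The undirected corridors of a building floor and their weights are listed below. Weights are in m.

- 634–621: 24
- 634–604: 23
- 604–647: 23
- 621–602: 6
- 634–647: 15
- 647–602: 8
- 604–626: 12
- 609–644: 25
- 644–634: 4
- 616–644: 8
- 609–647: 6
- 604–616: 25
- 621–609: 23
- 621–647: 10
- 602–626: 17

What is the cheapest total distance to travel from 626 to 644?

39 m

Candidate routes:
626–604–634–644: 12+23+4 = 39
626–602–647–634–644: 17+8+15+4 = 44
Cheapest is 626–604–634–644 at 39 m.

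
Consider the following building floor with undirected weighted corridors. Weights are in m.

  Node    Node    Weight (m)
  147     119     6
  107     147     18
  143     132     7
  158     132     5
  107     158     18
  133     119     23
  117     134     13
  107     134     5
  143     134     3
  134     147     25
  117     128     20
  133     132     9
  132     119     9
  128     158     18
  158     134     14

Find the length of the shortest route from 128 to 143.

Candidate routes:
128 → 117 → 134 → 143: 20+13+3 = 36
128 → 158 → 132 → 143: 18+5+7 = 30
128 → 158 → 134 → 143: 18+14+3 = 35
The minimum is 30 m via 128 → 158 → 132 → 143.

30 m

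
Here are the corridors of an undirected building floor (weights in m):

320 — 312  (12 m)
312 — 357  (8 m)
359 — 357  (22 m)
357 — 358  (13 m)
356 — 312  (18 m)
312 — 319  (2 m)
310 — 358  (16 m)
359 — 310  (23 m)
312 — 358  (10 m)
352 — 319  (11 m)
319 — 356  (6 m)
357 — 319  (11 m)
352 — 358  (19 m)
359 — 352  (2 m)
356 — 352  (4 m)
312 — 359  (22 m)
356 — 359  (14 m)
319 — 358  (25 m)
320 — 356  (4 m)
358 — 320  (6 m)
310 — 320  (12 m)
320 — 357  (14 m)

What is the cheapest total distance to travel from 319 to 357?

Compare a few routes:
319 → 356 → 320 → 357: 6+4+14 = 24
319 → 312 → 357: 2+8 = 10
319 → 357: 11 = 11
Cheapest is 319 → 312 → 357 at 10 m.

10 m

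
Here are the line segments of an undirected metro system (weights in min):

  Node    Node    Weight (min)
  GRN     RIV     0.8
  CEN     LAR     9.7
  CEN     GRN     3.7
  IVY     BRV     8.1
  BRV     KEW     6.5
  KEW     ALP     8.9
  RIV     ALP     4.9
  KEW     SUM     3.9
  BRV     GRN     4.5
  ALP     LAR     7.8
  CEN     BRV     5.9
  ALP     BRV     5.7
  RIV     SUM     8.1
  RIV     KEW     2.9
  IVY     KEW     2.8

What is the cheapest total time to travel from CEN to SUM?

11.3 min

Candidate routes:
CEN - BRV - KEW - SUM: 5.9+6.5+3.9 = 16.3
CEN - GRN - RIV - KEW - SUM: 3.7+0.8+2.9+3.9 = 11.3
CEN - GRN - RIV - SUM: 3.7+0.8+8.1 = 12.6
CEN - BRV - GRN - RIV - KEW - SUM: 5.9+4.5+0.8+2.9+3.9 = 18
The minimum is 11.3 min via CEN - GRN - RIV - KEW - SUM.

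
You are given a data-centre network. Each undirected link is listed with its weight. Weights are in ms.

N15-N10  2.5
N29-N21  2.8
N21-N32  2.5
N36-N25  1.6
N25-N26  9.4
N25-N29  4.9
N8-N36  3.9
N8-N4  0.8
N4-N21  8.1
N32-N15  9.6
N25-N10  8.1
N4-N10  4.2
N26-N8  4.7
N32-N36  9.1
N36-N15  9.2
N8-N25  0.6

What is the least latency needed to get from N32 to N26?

Running Dijkstra from N32:
N32: 0
N21: 2.5  (via N32)
N29: 5.3  (via N21)
N36: 9.1  (via N32)
N15: 9.6  (via N32)
N25: 10.2  (via N29)
N4: 10.6  (via N21)
N8: 10.8  (via N25)
N10: 12.1  (via N15)
N26: 15.5  (via N8)
Shortest route: N32 → N21 → N29 → N25 → N8 → N26 = 15.5 ms.

15.5 ms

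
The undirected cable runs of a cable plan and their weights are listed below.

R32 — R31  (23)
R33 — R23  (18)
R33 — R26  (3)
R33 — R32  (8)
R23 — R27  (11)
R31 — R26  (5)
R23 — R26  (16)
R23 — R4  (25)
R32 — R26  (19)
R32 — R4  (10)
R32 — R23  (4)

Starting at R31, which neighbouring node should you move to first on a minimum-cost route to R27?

Candidate routes:
R31–R26–R23–R27: 5+16+11 = 32
R31–R26–R33–R32–R23–R27: 5+3+8+4+11 = 31
The minimum is 31 via R31–R26–R33–R32–R23–R27.
So from R31 the first move is to R26.

R26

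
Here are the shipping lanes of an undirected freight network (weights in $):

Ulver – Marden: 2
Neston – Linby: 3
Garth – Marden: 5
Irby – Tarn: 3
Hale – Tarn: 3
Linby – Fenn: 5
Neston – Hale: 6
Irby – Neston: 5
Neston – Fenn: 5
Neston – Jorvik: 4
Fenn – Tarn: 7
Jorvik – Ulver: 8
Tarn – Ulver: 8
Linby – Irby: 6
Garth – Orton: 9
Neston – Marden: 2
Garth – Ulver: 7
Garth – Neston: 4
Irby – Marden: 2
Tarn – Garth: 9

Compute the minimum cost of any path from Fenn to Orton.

Running Dijkstra from Fenn:
Fenn: 0
Linby: 5  (via Fenn)
Neston: 5  (via Fenn)
Marden: 7  (via Neston)
Tarn: 7  (via Fenn)
Irby: 9  (via Marden)
Garth: 9  (via Neston)
Jorvik: 9  (via Neston)
Ulver: 9  (via Marden)
Hale: 10  (via Tarn)
Orton: 18  (via Garth)
Shortest route: Fenn → Neston → Garth → Orton = $18.

$18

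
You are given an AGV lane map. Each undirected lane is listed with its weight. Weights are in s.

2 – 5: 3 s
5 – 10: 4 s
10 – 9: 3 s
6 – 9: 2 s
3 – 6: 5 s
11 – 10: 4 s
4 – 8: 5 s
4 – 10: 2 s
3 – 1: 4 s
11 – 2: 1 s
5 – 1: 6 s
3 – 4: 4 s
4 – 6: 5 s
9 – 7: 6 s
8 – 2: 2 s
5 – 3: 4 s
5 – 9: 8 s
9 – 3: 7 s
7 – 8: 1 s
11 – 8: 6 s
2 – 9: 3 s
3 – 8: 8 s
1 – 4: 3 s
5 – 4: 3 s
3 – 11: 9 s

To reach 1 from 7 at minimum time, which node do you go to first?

Enumerating some paths:
7–8–2–5–4–1: 1+2+3+3+3 = 12
7–8–2–11–10–4–1: 1+2+1+4+2+3 = 13
7–8–2–5–1: 1+2+3+6 = 12
7–8–4–1: 1+5+3 = 9
Cheapest is 7–8–4–1 at 9 s.
So from 7 the first move is to 8.

8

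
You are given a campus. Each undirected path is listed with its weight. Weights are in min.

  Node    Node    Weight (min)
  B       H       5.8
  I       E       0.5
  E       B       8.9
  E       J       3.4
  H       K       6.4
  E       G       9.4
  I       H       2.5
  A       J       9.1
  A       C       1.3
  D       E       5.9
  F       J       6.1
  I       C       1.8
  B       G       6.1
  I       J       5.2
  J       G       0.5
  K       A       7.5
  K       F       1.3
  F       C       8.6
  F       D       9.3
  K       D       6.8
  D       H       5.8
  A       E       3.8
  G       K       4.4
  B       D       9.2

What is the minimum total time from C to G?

6.2 min

Settle nodes by increasing distance from C:
C: 0
A: 1.3  (via C)
I: 1.8  (via C)
E: 2.3  (via I)
H: 4.3  (via I)
J: 5.7  (via E)
G: 6.2  (via J)
Shortest route: C → I → E → J → G = 6.2 min.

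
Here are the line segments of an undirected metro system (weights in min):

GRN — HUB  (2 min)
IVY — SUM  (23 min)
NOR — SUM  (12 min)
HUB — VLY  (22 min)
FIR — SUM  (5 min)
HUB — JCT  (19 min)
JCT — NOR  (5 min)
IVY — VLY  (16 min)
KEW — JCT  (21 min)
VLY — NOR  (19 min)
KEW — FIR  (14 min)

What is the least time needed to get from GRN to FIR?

Candidate routes:
GRN → HUB → JCT → KEW → FIR: 2+19+21+14 = 56
GRN → HUB → JCT → NOR → SUM → FIR: 2+19+5+12+5 = 43
GRN → HUB → VLY → NOR → SUM → FIR: 2+22+19+12+5 = 60
The minimum is 43 min via GRN → HUB → JCT → NOR → SUM → FIR.

43 min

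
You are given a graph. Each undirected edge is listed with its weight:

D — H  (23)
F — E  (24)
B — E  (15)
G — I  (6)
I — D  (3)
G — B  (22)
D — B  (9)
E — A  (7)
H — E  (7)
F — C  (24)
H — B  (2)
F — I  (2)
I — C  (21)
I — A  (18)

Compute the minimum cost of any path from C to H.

35

Compare a few routes:
C–I–D–H: 21+3+23 = 47
C–I–G–B–H: 21+6+22+2 = 51
C–F–I–D–B–H: 24+2+3+9+2 = 40
C–I–D–B–H: 21+3+9+2 = 35
The minimum is 35 via C–I–D–B–H.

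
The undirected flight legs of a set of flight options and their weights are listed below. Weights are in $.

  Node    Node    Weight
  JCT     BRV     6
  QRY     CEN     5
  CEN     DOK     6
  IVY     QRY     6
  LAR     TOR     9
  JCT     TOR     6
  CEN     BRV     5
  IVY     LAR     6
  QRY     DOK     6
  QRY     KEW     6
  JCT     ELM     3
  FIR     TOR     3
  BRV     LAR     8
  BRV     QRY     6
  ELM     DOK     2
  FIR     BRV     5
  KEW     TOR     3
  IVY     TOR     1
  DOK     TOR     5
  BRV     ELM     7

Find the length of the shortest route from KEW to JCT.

$9

Shortest distances from KEW:
KEW: 0
TOR: 3  (via KEW)
IVY: 4  (via TOR)
QRY: 6  (via KEW)
FIR: 6  (via TOR)
DOK: 8  (via TOR)
JCT: 9  (via TOR)
Shortest route: KEW → TOR → JCT = $9.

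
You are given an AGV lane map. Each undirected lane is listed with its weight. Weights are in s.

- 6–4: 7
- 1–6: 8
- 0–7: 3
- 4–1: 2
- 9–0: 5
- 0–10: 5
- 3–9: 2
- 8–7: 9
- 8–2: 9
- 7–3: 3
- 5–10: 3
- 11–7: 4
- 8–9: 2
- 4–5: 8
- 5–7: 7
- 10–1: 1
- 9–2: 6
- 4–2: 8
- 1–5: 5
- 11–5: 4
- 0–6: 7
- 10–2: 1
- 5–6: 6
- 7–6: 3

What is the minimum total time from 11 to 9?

9 s

Compare a few routes:
11 - 7 - 8 - 9: 4+9+2 = 15
11 - 5 - 10 - 2 - 9: 4+3+1+6 = 14
11 - 7 - 0 - 9: 4+3+5 = 12
11 - 7 - 3 - 9: 4+3+2 = 9
The minimum is 9 s via 11 - 7 - 3 - 9.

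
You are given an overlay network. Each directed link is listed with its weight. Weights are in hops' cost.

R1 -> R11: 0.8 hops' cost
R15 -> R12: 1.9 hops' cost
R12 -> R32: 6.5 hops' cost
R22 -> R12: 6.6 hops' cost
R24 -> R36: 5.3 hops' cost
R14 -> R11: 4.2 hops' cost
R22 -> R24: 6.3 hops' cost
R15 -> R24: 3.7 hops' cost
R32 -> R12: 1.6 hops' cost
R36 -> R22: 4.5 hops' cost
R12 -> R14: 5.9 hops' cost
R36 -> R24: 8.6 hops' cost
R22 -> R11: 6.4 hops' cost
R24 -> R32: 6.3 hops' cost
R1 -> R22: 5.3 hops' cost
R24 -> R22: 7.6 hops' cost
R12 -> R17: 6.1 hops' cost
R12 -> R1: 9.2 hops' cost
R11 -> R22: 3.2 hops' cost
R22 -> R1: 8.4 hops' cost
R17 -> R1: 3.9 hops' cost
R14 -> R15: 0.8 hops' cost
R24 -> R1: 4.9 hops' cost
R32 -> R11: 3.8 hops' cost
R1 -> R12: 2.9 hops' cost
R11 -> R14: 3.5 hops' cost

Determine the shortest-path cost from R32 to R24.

Shortest distances from R32:
R32: 0
R12: 1.6  (via R32)
R11: 3.8  (via R32)
R22: 7  (via R11)
R14: 7.3  (via R11)
R17: 7.7  (via R12)
R15: 8.1  (via R14)
R1: 10.8  (via R12)
R24: 11.8  (via R15)
Shortest route: R32–R11–R14–R15–R24 = 11.8 hops' cost.

11.8 hops' cost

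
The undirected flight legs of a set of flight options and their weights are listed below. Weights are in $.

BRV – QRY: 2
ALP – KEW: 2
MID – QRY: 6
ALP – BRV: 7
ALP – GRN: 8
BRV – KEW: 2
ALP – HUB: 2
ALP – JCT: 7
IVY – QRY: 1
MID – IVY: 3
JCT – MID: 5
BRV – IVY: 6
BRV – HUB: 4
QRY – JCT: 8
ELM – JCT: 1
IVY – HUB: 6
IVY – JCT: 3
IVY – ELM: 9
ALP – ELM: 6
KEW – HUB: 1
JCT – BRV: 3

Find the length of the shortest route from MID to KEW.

$8

Compare a few routes:
MID - IVY - HUB - KEW: 3+6+1 = 10
MID - JCT - BRV - KEW: 5+3+2 = 10
MID - QRY - BRV - KEW: 6+2+2 = 10
MID - IVY - QRY - BRV - KEW: 3+1+2+2 = 8
The minimum is $8 via MID - IVY - QRY - BRV - KEW.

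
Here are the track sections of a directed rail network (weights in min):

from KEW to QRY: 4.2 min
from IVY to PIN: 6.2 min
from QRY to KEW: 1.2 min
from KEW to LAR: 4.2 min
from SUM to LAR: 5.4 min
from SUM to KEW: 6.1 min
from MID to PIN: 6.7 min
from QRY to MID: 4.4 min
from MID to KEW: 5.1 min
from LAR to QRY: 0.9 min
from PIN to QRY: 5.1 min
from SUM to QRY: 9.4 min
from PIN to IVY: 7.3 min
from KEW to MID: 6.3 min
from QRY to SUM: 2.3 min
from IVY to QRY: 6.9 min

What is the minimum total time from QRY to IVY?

18.4 min

Settle nodes by increasing distance from QRY:
QRY: 0
KEW: 1.2  (via QRY)
SUM: 2.3  (via QRY)
MID: 4.4  (via QRY)
LAR: 5.4  (via KEW)
PIN: 11.1  (via MID)
IVY: 18.4  (via PIN)
Shortest route: QRY–MID–PIN–IVY = 18.4 min.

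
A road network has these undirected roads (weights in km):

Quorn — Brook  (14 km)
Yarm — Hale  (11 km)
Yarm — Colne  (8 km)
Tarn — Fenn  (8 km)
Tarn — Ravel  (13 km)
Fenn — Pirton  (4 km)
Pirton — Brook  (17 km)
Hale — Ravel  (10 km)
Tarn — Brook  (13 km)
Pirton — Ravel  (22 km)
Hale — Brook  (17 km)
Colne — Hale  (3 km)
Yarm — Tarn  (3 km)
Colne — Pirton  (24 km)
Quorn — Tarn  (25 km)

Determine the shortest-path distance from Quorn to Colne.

34 km

Running Dijkstra from Quorn:
Quorn: 0
Brook: 14  (via Quorn)
Tarn: 25  (via Quorn)
Yarm: 28  (via Tarn)
Hale: 31  (via Brook)
Pirton: 31  (via Brook)
Fenn: 33  (via Tarn)
Colne: 34  (via Hale)
Shortest route: Quorn → Brook → Hale → Colne = 34 km.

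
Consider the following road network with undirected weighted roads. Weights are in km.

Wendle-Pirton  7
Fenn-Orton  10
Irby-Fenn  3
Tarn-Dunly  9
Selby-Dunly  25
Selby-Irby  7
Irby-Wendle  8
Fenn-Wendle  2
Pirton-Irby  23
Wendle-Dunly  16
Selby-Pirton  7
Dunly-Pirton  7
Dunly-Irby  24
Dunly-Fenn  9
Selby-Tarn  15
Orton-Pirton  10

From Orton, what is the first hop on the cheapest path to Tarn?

Candidate routes:
Orton - Fenn - Dunly - Tarn: 10+9+9 = 28
Orton - Pirton - Dunly - Tarn: 10+7+9 = 26
Cheapest is Orton - Pirton - Dunly - Tarn at 26 km.
So from Orton the first move is to Pirton.

Pirton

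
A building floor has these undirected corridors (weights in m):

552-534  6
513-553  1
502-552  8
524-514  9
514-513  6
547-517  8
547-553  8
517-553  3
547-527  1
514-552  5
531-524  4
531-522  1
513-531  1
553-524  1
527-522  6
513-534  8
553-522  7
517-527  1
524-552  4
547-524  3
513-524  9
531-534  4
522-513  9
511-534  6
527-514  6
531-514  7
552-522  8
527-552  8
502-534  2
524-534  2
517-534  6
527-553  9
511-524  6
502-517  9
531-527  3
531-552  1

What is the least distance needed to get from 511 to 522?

Running Dijkstra from 511:
511: 0
534: 6  (via 511)
524: 6  (via 511)
553: 7  (via 524)
502: 8  (via 534)
513: 8  (via 553)
531: 9  (via 513)
547: 9  (via 524)
552: 10  (via 524)
517: 10  (via 553)
522: 10  (via 531)
Shortest route: 511–524–553–513–531–522 = 10 m.

10 m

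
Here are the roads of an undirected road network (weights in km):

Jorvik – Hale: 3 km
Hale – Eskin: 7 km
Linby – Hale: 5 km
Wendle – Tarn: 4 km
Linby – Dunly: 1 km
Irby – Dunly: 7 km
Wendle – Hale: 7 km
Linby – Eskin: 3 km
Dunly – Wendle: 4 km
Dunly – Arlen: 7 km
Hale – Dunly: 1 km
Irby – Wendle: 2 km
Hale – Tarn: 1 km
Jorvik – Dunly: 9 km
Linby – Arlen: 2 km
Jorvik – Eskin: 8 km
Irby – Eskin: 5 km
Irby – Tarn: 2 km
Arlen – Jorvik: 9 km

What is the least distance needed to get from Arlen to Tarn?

5 km

Settle nodes by increasing distance from Arlen:
Arlen: 0
Linby: 2  (via Arlen)
Dunly: 3  (via Linby)
Hale: 4  (via Dunly)
Tarn: 5  (via Hale)
Shortest route: Arlen → Linby → Dunly → Hale → Tarn = 5 km.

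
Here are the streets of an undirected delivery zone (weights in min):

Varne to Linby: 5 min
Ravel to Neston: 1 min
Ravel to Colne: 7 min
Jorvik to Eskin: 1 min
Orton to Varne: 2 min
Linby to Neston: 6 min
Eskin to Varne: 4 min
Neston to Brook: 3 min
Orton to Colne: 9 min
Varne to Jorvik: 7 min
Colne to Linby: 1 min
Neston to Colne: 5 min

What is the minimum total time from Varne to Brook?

14 min

Running Dijkstra from Varne:
Varne: 0
Orton: 2  (via Varne)
Eskin: 4  (via Varne)
Jorvik: 5  (via Eskin)
Linby: 5  (via Varne)
Colne: 6  (via Linby)
Neston: 11  (via Linby)
Ravel: 12  (via Neston)
Brook: 14  (via Neston)
Shortest route: Varne → Linby → Neston → Brook = 14 min.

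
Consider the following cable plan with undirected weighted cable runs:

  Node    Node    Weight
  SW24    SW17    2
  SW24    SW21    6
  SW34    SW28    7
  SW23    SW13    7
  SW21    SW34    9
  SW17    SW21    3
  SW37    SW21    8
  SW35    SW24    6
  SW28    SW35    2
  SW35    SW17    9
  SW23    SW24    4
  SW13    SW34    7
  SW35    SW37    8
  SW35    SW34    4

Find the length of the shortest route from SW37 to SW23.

Compare a few routes:
SW37–SW21–SW17–SW24–SW23: 8+3+2+4 = 17
SW37–SW35–SW24–SW23: 8+6+4 = 18
SW37–SW21–SW24–SW23: 8+6+4 = 18
Cheapest is SW37–SW21–SW17–SW24–SW23 at 17.

17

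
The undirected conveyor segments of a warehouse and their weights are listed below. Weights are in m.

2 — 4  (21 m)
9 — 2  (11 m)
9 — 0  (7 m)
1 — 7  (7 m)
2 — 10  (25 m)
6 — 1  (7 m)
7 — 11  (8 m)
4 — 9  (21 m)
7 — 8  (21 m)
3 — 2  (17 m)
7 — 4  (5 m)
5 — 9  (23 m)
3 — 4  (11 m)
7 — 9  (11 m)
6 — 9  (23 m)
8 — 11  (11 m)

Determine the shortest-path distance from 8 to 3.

Shortest distances from 8:
8: 0
11: 11  (via 8)
7: 19  (via 11)
4: 24  (via 7)
1: 26  (via 7)
9: 30  (via 7)
6: 33  (via 1)
3: 35  (via 4)
Shortest route: 8–11–7–4–3 = 35 m.

35 m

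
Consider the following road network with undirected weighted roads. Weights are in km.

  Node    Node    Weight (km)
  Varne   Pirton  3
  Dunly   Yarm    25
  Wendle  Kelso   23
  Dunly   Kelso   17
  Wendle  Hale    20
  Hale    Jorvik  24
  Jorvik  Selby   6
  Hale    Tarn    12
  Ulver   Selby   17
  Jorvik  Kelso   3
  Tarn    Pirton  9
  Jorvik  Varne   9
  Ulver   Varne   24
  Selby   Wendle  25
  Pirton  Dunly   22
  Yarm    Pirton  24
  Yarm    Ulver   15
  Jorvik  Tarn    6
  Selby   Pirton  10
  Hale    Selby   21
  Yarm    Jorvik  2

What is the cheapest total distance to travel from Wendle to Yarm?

28 km

Shortest distances from Wendle:
Wendle: 0
Hale: 20  (via Wendle)
Kelso: 23  (via Wendle)
Selby: 25  (via Wendle)
Jorvik: 26  (via Kelso)
Yarm: 28  (via Jorvik)
Shortest route: Wendle–Kelso–Jorvik–Yarm = 28 km.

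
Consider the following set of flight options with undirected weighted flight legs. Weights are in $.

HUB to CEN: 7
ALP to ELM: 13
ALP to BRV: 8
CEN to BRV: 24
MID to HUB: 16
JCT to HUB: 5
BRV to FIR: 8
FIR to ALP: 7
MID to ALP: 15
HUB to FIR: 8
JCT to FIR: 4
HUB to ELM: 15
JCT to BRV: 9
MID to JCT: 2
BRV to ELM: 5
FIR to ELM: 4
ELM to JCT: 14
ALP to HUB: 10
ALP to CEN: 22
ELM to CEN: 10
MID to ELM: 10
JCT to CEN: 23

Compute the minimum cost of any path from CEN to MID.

$14

Settle nodes by increasing distance from CEN:
CEN: 0
HUB: 7  (via CEN)
ELM: 10  (via CEN)
JCT: 12  (via HUB)
MID: 14  (via JCT)
Shortest route: CEN–HUB–JCT–MID = $14.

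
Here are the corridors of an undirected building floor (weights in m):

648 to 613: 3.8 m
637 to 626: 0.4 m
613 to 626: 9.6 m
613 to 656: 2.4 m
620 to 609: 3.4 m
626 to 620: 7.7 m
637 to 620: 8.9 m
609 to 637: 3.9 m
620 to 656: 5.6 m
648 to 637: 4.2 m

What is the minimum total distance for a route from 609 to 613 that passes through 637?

Best 609 to 637: 609 → 637 costing 3.9
Shortest 637→613: 637 → 648 → 613 = 8
Total via 637: 3.9 + 8 = 11.9 m.

11.9 m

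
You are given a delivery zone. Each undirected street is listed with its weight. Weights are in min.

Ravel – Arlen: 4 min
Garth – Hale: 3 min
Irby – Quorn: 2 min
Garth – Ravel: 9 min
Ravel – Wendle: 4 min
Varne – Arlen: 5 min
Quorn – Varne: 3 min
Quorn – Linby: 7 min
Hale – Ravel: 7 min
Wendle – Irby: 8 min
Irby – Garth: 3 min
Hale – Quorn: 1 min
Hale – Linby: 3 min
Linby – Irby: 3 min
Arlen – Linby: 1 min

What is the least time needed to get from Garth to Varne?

Candidate routes:
Garth - Irby - Linby - Arlen - Varne: 3+3+1+5 = 12
Garth - Hale - Linby - Arlen - Varne: 3+3+1+5 = 12
Garth - Irby - Quorn - Varne: 3+2+3 = 8
Garth - Hale - Quorn - Varne: 3+1+3 = 7
The minimum is 7 min via Garth - Hale - Quorn - Varne.

7 min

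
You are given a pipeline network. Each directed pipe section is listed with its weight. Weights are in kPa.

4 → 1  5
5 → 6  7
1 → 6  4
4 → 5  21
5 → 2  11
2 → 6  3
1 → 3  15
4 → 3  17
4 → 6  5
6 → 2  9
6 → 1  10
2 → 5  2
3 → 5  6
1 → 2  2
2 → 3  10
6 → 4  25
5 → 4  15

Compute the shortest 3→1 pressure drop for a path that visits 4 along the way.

Best 3 to 4: 3–5–4 costing 21
Best 4 to 1: 4–1 costing 5
Total via 4: 21 + 5 = 26 kPa.

26 kPa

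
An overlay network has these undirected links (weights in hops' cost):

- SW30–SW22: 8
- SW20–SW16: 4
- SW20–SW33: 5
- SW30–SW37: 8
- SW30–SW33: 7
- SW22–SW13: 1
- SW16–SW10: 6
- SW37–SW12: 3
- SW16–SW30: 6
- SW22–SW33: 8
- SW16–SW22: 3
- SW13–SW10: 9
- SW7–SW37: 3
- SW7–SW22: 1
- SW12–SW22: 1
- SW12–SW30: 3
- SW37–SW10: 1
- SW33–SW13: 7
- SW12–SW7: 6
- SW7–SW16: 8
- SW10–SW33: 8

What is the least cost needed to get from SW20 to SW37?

11 hops' cost

Compare a few routes:
SW20 → SW16 → SW22 → SW12 → SW37: 4+3+1+3 = 11
SW20 → SW33 → SW10 → SW37: 5+8+1 = 14
SW20 → SW16 → SW7 → SW37: 4+8+3 = 15
Cheapest is SW20 → SW16 → SW22 → SW12 → SW37 at 11 hops' cost.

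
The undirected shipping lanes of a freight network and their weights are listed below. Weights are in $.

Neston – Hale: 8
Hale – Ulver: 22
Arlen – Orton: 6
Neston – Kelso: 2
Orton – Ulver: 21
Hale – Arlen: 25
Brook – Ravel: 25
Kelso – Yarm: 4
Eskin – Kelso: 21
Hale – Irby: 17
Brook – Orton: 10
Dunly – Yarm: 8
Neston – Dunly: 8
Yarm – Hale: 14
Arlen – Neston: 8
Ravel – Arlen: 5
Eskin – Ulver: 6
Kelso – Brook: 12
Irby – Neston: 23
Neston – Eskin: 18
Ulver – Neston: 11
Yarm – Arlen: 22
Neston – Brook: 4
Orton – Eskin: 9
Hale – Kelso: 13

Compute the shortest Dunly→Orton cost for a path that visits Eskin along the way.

Shortest Dunly→Eskin: Dunly → Neston → Ulver → Eskin = 25
Shortest Eskin→Orton: Eskin → Orton = 9
Total via Eskin: 25 + 9 = $34.

$34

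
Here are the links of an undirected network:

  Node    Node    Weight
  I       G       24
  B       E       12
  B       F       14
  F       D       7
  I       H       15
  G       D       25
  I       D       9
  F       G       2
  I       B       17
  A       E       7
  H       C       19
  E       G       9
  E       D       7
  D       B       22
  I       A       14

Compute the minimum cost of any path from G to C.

52

Running Dijkstra from G:
G: 0
F: 2  (via G)
D: 9  (via F)
E: 9  (via G)
A: 16  (via E)
B: 16  (via F)
I: 18  (via D)
H: 33  (via I)
C: 52  (via H)
Shortest route: G → F → D → I → H → C = 52.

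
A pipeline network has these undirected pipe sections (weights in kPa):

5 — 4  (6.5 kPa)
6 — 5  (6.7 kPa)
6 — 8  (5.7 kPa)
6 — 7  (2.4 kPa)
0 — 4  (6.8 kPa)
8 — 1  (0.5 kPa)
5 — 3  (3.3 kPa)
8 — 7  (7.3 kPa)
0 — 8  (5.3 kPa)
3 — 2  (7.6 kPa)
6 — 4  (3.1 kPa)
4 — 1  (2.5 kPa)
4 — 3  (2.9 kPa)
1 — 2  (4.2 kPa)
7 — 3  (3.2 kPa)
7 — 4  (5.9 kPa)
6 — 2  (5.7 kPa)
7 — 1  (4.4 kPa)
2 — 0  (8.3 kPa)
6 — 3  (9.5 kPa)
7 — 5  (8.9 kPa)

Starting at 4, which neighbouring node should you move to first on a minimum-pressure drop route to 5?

3

Enumerating some paths:
4 → 5: 6.5 = 6.5
4 → 6 → 5: 3.1+6.7 = 9.8
4 → 6 → 7 → 3 → 5: 3.1+2.4+3.2+3.3 = 12
4 → 3 → 5: 2.9+3.3 = 6.2
The minimum is 6.2 kPa via 4 → 3 → 5.
So from 4 the first move is to 3.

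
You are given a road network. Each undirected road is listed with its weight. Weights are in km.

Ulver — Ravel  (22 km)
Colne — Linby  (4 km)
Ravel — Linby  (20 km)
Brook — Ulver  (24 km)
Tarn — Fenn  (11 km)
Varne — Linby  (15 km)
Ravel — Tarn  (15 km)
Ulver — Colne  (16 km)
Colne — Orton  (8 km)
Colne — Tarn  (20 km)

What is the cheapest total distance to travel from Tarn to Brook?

Compare a few routes:
Tarn–Colne–Linby–Ravel–Ulver–Brook: 20+4+20+22+24 = 90
Tarn–Colne–Ulver–Brook: 20+16+24 = 60
Tarn–Ravel–Linby–Colne–Ulver–Brook: 15+20+4+16+24 = 79
Tarn–Ravel–Ulver–Brook: 15+22+24 = 61
Cheapest is Tarn–Colne–Ulver–Brook at 60 km.

60 km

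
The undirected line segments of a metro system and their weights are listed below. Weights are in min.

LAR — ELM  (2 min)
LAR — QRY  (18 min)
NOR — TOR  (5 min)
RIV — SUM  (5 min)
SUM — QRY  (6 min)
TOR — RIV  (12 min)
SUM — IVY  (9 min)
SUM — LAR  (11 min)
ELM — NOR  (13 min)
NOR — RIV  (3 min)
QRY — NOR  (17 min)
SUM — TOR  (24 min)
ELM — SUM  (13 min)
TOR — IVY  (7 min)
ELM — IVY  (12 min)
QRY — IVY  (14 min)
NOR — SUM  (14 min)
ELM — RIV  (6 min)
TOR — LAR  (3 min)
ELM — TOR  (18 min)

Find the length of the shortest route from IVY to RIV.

14 min

Compare a few routes:
IVY–ELM–RIV: 12+6 = 18
IVY–SUM–RIV: 9+5 = 14
IVY–TOR–NOR–RIV: 7+5+3 = 15
IVY–TOR–LAR–ELM–RIV: 7+3+2+6 = 18
Cheapest is IVY–SUM–RIV at 14 min.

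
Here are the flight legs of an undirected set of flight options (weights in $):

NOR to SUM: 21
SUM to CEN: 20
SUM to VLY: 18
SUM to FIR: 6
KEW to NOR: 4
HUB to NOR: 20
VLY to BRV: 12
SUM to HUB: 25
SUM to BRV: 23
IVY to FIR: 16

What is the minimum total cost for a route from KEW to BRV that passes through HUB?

Shortest KEW→HUB: KEW–NOR–HUB = 24
Shortest HUB→BRV: HUB–SUM–BRV = 48
Total via HUB: 24 + 48 = $72.

$72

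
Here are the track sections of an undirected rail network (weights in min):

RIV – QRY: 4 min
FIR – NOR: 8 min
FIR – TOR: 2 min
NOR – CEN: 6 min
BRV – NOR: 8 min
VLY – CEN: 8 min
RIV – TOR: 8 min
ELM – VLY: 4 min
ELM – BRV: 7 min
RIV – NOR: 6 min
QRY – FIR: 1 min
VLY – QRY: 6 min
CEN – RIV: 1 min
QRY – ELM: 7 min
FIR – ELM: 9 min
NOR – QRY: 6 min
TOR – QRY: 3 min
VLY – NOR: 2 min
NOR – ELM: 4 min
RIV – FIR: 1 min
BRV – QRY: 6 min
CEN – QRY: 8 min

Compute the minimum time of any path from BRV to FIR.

Candidate routes:
BRV - QRY - TOR - FIR: 6+3+2 = 11
BRV - QRY - FIR: 6+1 = 7
BRV - QRY - RIV - FIR: 6+4+1 = 11
Cheapest is BRV - QRY - FIR at 7 min.

7 min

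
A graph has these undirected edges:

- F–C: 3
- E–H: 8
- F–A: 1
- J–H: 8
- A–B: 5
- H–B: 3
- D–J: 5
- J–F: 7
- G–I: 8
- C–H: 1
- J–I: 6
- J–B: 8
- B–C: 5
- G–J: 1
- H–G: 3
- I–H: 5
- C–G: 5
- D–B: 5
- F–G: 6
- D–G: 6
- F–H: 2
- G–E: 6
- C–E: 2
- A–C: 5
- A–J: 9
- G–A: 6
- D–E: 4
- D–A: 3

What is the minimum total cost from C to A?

4

Candidate routes:
C–F–A: 3+1 = 4
C–E–D–A: 2+4+3 = 9
C–A: 5 = 5
C–H–B–A: 1+3+5 = 9
Cheapest is C–F–A at 4.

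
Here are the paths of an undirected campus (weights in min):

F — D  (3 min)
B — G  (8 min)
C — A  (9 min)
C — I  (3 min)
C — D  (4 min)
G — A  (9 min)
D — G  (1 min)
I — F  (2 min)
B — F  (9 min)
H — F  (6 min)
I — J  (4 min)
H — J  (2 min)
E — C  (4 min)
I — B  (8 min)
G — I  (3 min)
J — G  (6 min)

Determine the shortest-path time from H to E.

13 min

Compare a few routes:
H - J - I - C - E: 2+4+3+4 = 13
H - F - I - C - E: 6+2+3+4 = 15
Cheapest is H - J - I - C - E at 13 min.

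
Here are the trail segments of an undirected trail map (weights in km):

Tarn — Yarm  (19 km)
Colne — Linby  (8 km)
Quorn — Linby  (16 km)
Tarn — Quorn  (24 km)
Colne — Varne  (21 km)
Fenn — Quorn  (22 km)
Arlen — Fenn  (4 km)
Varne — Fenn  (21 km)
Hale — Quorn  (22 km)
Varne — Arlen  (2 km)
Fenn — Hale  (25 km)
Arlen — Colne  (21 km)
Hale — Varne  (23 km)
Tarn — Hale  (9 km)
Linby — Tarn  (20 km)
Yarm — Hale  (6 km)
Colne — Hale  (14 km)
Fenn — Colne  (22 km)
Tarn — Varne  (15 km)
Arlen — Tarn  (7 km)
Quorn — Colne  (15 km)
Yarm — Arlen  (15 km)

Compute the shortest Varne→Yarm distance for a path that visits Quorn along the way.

Best Varne to Quorn: Varne–Arlen–Fenn–Quorn costing 28
Best Quorn to Yarm: Quorn–Hale–Yarm costing 28
Total via Quorn: 28 + 28 = 56 km.

56 km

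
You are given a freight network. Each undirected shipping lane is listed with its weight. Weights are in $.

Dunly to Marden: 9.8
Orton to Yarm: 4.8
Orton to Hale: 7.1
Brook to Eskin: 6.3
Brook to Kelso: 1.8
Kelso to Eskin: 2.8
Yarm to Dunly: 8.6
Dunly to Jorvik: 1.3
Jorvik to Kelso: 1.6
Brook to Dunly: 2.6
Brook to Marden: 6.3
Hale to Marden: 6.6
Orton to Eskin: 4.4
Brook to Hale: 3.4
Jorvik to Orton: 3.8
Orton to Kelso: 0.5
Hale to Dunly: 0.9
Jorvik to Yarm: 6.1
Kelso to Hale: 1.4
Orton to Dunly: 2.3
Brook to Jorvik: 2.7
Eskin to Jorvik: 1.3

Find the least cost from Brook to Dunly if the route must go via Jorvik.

Best Brook to Jorvik: Brook → Jorvik costing 2.7
Shortest Jorvik→Dunly: Jorvik → Dunly = 1.3
Total via Jorvik: 2.7 + 1.3 = $4.

$4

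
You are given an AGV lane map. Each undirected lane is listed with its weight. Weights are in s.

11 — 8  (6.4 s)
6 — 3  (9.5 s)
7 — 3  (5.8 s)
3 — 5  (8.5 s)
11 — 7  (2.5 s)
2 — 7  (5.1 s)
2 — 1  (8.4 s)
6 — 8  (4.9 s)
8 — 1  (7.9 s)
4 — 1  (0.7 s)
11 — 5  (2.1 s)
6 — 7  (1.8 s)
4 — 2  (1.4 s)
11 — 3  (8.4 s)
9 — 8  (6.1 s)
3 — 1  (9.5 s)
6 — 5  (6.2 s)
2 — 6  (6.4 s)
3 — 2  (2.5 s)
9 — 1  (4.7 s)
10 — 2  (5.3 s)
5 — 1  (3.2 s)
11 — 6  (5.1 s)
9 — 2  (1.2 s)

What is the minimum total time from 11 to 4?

Shortest distances from 11:
11: 0
5: 2.1  (via 11)
7: 2.5  (via 11)
6: 4.3  (via 7)
1: 5.3  (via 5)
4: 6  (via 1)
Shortest route: 11 → 5 → 1 → 4 = 6 s.

6 s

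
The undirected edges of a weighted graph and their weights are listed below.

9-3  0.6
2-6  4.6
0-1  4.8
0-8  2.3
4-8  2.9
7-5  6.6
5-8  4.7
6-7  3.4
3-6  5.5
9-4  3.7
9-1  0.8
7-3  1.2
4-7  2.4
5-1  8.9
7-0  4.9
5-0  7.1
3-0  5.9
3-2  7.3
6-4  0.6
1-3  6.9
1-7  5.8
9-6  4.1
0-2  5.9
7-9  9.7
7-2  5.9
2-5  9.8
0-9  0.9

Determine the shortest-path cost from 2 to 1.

7.6

Candidate routes:
2 - 7 - 3 - 9 - 1: 5.9+1.2+0.6+0.8 = 8.5
2 - 3 - 9 - 1: 7.3+0.6+0.8 = 8.7
2 - 0 - 9 - 1: 5.9+0.9+0.8 = 7.6
The minimum is 7.6 via 2 - 0 - 9 - 1.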